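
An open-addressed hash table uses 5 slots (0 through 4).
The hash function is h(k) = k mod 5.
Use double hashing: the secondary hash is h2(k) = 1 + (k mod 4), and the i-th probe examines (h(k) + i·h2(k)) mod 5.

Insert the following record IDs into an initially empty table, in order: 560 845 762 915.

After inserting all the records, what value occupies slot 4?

560 hashes to 0; slot 0 is free -> place at 0.
845 hashes to 0, h2=2; 0 taken -> place at 2.
762 hashes to 2, h2=3; 2,0 taken -> place at 3.
915 hashes to 0, h2=4; 0 taken -> place at 4.
Table: [560, —, 845, 762, 915]

915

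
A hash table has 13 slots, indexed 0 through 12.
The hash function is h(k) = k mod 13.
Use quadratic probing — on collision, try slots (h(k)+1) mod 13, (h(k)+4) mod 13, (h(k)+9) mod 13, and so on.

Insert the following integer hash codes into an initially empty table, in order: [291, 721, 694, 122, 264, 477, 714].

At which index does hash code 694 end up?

Insert 291: h=5, slot 5 empty => index 5.
Insert 721: h=6, slot 6 empty => index 6.
Insert 694: h=5, slots 5,6 occupied => index 9.
Insert 122: h=5, slots 5,6,9 occupied => index 1.
Insert 264: h=4, slot 4 empty => index 4.
Insert 477: h=9, slot 9 occupied => index 10.
Insert 714: h=12, slot 12 empty => index 12.
Table: [_, 122, _, _, 264, 291, 721, _, _, 694, 477, _, 714]

9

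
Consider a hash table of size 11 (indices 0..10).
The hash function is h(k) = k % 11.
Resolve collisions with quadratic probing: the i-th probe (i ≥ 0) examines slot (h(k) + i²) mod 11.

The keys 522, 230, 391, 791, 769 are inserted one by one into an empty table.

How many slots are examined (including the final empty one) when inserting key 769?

3

Insert 522: h=5, slot 5 empty → index 5.
Insert 230: h=10, slot 10 empty → index 10.
Insert 391: h=6, slot 6 empty → index 6.
Insert 791: h=10, slot 10 occupied → index 0.
Insert 769: h=10, slots 10,0 occupied → index 3.
Table: [791, ., ., 769, ., 522, 391, ., ., ., 230]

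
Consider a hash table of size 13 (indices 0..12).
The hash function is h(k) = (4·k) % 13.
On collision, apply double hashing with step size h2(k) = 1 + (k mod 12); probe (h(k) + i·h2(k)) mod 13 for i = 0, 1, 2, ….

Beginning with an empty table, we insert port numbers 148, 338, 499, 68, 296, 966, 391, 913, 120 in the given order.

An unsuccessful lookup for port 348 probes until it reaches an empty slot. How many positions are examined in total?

8

148 hashes to 7; slot 7 is free => place at 7.
338 hashes to 0; slot 0 is free => place at 0.
499 hashes to 7, h2=8; 7 taken => place at 2.
68 hashes to 12; slot 12 is free => place at 12.
296 hashes to 1; slot 1 is free => place at 1.
966 hashes to 3; slot 3 is free => place at 3.
391 hashes to 4; slot 4 is free => place at 4.
913 hashes to 12, h2=2; 12,1,3 taken => place at 5.
120 hashes to 12, h2=1; 12,0,1,2,3,4,5 taken => place at 6.
Table: [338, 296, 499, 966, 391, 913, 120, 148, ., ., ., ., 68]
Lookup 348: h=1, h2=1, probe 1,2,3,4,5,6,7,8 → slot 8 empty, not found.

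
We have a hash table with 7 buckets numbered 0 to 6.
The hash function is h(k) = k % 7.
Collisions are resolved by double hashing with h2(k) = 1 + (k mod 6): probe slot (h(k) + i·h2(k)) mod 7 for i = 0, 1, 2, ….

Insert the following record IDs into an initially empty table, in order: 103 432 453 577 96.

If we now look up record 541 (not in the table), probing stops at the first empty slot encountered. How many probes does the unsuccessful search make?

103: h=5 => slot 5
432: h=5, h2=1, probe 5,6 => slot 6
453: h=5, h2=4, probe 5,2 => slot 2
577: h=3 => slot 3
96: h=5, h2=1, probe 5,6,0 => slot 0
Table: [96, —, 453, 577, —, 103, 432]
Lookup 541: h=2, h2=2, probe 2,4 → slot 4 empty, not found.

2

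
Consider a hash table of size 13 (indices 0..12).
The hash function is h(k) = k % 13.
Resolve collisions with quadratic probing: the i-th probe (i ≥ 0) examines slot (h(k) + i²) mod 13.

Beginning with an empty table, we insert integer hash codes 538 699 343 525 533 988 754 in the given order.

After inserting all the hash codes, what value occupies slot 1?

Insert 538: h=5, slot 5 empty → index 5.
Insert 699: h=10, slot 10 empty → index 10.
Insert 343: h=5, slot 5 occupied → index 6.
Insert 525: h=5, slots 5,6 occupied → index 9.
Insert 533: h=0, slot 0 empty → index 0.
Insert 988: h=0, slot 0 occupied → index 1.
Insert 754: h=0, slots 0,1 occupied → index 4.
Table: [533, 988, ., ., 754, 538, 343, ., ., 525, 699, ., .]

988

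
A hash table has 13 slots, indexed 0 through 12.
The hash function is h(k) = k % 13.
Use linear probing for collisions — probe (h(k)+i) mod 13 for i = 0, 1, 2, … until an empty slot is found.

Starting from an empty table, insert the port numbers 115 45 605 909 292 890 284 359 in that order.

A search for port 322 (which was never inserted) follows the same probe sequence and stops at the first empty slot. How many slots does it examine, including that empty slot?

Insert 115: h=11, slot 11 empty → index 11.
Insert 45: h=6, slot 6 empty → index 6.
Insert 605: h=7, slot 7 empty → index 7.
Insert 909: h=12, slot 12 empty → index 12.
Insert 292: h=6, slots 6,7 occupied → index 8.
Insert 890: h=6, slots 6,7,8 occupied → index 9.
Insert 284: h=11, slots 11,12 occupied → index 0.
Insert 359: h=8, slots 8,9 occupied → index 10.
Table: [284, -, -, -, -, -, 45, 605, 292, 890, 359, 115, 909]
Lookup 322: h=10, probe 10,11,12,0,1 → slot 1 empty, not found.

5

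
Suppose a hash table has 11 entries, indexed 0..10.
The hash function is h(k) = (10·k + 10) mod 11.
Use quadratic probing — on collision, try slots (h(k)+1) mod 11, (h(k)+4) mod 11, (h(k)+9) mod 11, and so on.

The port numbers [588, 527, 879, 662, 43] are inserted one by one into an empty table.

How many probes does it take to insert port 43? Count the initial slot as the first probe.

Insert 588: h=5, slot 5 empty => index 5.
Insert 527: h=0, slot 0 empty => index 0.
Insert 879: h=0, slot 0 occupied => index 1.
Insert 662: h=8, slot 8 empty => index 8.
Insert 43: h=0, slots 0,1 occupied => index 4.
Table: [527, 879, -, -, 43, 588, -, -, 662, -, -]

3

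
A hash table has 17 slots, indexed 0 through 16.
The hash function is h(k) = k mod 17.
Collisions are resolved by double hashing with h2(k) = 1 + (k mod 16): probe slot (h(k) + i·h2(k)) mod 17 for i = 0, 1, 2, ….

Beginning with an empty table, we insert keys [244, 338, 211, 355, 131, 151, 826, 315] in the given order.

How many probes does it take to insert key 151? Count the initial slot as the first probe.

3

244 hashes to 6; slot 6 is free → place at 6.
338 hashes to 15; slot 15 is free → place at 15.
211 hashes to 7; slot 7 is free → place at 7.
355 hashes to 15, h2=4; 15 taken → place at 2.
131 hashes to 12; slot 12 is free → place at 12.
151 hashes to 15, h2=8; 15,6 taken → place at 14.
826 hashes to 10; slot 10 is free → place at 10.
315 hashes to 9; slot 9 is free → place at 9.
Table: [—, —, 355, —, —, —, 244, 211, —, 315, 826, —, 131, —, 151, 338, —]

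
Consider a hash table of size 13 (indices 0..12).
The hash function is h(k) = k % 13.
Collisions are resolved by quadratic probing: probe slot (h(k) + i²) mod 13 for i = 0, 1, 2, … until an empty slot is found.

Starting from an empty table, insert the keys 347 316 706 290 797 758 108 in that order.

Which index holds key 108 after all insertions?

3

347 hashes to 9; slot 9 is free → place at 9.
316 hashes to 4; slot 4 is free → place at 4.
706 hashes to 4; 4 taken → place at 5.
290 hashes to 4; 4,5 taken → place at 8.
797 hashes to 4; 4,5,8 taken → place at 0.
758 hashes to 4; 4,5,8,0 taken → place at 7.
108 hashes to 4; 4,5,8,0,7 taken → place at 3.
Table: [797, ., ., 108, 316, 706, ., 758, 290, 347, ., ., .]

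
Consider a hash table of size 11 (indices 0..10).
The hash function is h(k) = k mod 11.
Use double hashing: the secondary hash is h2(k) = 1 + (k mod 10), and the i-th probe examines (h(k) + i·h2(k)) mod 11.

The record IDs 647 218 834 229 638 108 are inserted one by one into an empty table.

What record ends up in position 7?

218

647: h=9 -> slot 9
218: h=9, h2=9, probe 9,7 -> slot 7
834: h=9, h2=5, probe 9,3 -> slot 3
229: h=9, h2=10, probe 9,8 -> slot 8
638: h=0 -> slot 0
108: h=9, h2=9, probe 9,7,5 -> slot 5
Table: [638, ∅, ∅, 834, ∅, 108, ∅, 218, 229, 647, ∅]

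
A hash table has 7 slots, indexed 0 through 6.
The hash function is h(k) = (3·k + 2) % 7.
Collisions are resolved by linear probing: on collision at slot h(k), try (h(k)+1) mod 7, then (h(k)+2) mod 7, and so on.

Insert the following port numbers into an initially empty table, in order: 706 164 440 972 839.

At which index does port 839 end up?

706: h=6 => slot 6
164: h=4 => slot 4
440: h=6, probe 6,0 => slot 0
972: h=6, probe 6,0,1 => slot 1
839: h=6, probe 6,0,1,2 => slot 2
Table: [440, 972, 839, -, 164, -, 706]

2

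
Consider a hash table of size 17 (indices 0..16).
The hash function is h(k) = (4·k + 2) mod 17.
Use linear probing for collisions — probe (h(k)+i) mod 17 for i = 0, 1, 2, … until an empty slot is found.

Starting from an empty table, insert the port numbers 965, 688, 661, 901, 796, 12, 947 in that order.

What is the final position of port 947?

965 hashes to 3; slot 3 is free => place at 3.
688 hashes to 0; slot 0 is free => place at 0.
661 hashes to 11; slot 11 is free => place at 11.
901 hashes to 2; slot 2 is free => place at 2.
796 hashes to 7; slot 7 is free => place at 7.
12 hashes to 16; slot 16 is free => place at 16.
947 hashes to 16; 16,0 taken => place at 1.
Table: [688, 947, 901, 965, ∅, ∅, ∅, 796, ∅, ∅, ∅, 661, ∅, ∅, ∅, ∅, 12]

1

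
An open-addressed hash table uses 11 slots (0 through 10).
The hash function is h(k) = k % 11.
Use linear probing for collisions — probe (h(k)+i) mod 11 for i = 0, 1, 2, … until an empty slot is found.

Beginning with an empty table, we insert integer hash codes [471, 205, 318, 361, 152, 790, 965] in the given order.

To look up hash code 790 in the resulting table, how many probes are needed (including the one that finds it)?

5

471: h=9 → slot 9
205: h=7 → slot 7
318: h=10 → slot 10
361: h=9, probe 9,10,0 → slot 0
152: h=9, probe 9,10,0,1 → slot 1
790: h=9, probe 9,10,0,1,2 → slot 2
965: h=8 → slot 8
Table: [361, 152, 790, ., ., ., ., 205, 965, 471, 318]
Lookup 790: h=9, probe 9,10,0,1,2 → found at 2.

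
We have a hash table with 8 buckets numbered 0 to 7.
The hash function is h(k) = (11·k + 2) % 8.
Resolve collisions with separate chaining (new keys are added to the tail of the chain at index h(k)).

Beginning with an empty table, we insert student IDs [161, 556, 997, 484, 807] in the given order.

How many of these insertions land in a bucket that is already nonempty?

1

Insert 161: h=5, bucket 5 empty -> new chain.
Insert 556: h=6, bucket 6 empty -> new chain.
Insert 997: h=1, bucket 1 empty -> new chain.
Insert 484: h=6, bucket 6 nonempty -> append to chain.
Insert 807: h=7, bucket 7 empty -> new chain.
Final buckets:
0: .
1: 997
2: .
3: .
4: .
5: 161
6: 556 -> 484
7: 807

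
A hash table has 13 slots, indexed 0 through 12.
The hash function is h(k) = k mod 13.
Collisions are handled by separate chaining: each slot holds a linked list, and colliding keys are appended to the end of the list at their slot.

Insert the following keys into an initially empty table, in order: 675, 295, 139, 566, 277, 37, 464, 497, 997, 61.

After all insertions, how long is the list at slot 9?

5

675 -> bucket 12
295 -> bucket 9
139 -> bucket 9 (collision)
566 -> bucket 7
277 -> bucket 4
37 -> bucket 11
464 -> bucket 9 (collision)
497 -> bucket 3
997 -> bucket 9 (collision)
61 -> bucket 9 (collision)
Final buckets:
0: —
1: —
2: —
3: 497
4: 277
5: —
6: —
7: 566
8: —
9: 295 -> 139 -> 464 -> 997 -> 61
10: —
11: 37
12: 675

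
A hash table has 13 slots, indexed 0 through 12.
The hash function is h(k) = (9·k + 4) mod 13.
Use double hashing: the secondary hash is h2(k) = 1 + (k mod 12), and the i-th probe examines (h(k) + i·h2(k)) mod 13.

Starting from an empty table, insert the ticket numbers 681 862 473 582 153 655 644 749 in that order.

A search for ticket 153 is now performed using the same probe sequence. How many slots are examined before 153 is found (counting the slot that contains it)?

2

Insert 681: h=10, slot 10 empty -> index 10.
Insert 862: h=1, slot 1 empty -> index 1.
Insert 473: h=10, h2=6, slot 10 occupied -> index 3.
Insert 582: h=3, h2=7, slots 3,10 occupied -> index 4.
Insert 153: h=3, h2=10, slot 3 occupied -> index 0.
Insert 655: h=10, h2=8, slot 10 occupied -> index 5.
Insert 644: h=2, slot 2 empty -> index 2.
Insert 749: h=11, slot 11 empty -> index 11.
Table: [153, 862, 644, 473, 582, 655, _, _, _, _, 681, 749, _]
Lookup 153: h=3, h2=10, probe 3,0 → found at 0.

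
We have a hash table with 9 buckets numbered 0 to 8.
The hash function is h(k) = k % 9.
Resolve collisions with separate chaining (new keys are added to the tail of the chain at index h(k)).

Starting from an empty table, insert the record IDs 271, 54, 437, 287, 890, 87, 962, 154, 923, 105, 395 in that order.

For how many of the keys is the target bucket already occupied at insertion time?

271 → bucket 1
54 → bucket 0
437 → bucket 5
287 → bucket 8
890 → bucket 8 (collision)
87 → bucket 6
962 → bucket 8 (collision)
154 → bucket 1 (collision)
923 → bucket 5 (collision)
105 → bucket 6 (collision)
395 → bucket 8 (collision)
Final buckets:
0: 54
1: 271 -> 154
2: _
3: _
4: _
5: 437 -> 923
6: 87 -> 105
7: _
8: 287 -> 890 -> 962 -> 395

6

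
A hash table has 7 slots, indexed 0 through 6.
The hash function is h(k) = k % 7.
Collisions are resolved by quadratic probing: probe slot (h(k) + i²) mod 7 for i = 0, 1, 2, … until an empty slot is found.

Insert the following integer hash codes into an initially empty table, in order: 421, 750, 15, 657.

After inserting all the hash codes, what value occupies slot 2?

750

Insert 421: h=1, slot 1 empty → index 1.
Insert 750: h=1, slot 1 occupied → index 2.
Insert 15: h=1, slots 1,2 occupied → index 5.
Insert 657: h=6, slot 6 empty → index 6.
Table: [_, 421, 750, _, _, 15, 657]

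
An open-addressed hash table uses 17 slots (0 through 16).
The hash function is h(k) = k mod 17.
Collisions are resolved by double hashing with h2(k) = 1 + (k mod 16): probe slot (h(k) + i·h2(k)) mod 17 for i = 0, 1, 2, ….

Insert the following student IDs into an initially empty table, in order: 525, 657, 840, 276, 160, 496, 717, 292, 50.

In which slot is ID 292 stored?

13

525: h=15 → slot 15
657: h=11 → slot 11
840: h=7 → slot 7
276: h=4 → slot 4
160: h=7, h2=1, probe 7,8 → slot 8
496: h=3 → slot 3
717: h=3, h2=14, probe 3,0 → slot 0
292: h=3, h2=5, probe 3,8,13 → slot 13
50: h=16 → slot 16
Table: [717, —, —, 496, 276, —, —, 840, 160, —, —, 657, —, 292, —, 525, 50]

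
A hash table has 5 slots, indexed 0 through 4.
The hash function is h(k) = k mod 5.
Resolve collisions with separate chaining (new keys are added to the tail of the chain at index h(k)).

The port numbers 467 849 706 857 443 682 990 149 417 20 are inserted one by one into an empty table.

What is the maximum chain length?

4

Insert 467: h=2, bucket 2 empty -> new chain.
Insert 849: h=4, bucket 4 empty -> new chain.
Insert 706: h=1, bucket 1 empty -> new chain.
Insert 857: h=2, bucket 2 nonempty -> append to chain.
Insert 443: h=3, bucket 3 empty -> new chain.
Insert 682: h=2, bucket 2 nonempty -> append to chain.
Insert 990: h=0, bucket 0 empty -> new chain.
Insert 149: h=4, bucket 4 nonempty -> append to chain.
Insert 417: h=2, bucket 2 nonempty -> append to chain.
Insert 20: h=0, bucket 0 nonempty -> append to chain.
Final buckets:
0: 990 -> 20
1: 706
2: 467 -> 857 -> 682 -> 417
3: 443
4: 849 -> 149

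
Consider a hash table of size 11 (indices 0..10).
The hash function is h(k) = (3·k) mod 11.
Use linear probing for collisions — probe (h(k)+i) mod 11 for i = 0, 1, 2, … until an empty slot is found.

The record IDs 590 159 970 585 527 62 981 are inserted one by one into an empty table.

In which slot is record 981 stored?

9

590 hashes to 10; slot 10 is free -> place at 10.
159 hashes to 4; slot 4 is free -> place at 4.
970 hashes to 6; slot 6 is free -> place at 6.
585 hashes to 6; 6 taken -> place at 7.
527 hashes to 8; slot 8 is free -> place at 8.
62 hashes to 10; 10 taken -> place at 0.
981 hashes to 6; 6,7,8 taken -> place at 9.
Table: [62, -, -, -, 159, -, 970, 585, 527, 981, 590]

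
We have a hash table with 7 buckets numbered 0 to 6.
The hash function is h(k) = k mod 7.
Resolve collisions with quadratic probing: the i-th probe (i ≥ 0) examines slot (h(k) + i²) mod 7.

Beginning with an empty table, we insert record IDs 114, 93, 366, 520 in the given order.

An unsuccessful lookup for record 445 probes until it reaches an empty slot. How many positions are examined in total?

114: h=2 → slot 2
93: h=2, probe 2,3 → slot 3
366: h=2, probe 2,3,6 → slot 6
520: h=2, probe 2,3,6,4 → slot 4
Table: [—, —, 114, 93, 520, —, 366]
Lookup 445: h=4, probe 4,5 → slot 5 empty, not found.

2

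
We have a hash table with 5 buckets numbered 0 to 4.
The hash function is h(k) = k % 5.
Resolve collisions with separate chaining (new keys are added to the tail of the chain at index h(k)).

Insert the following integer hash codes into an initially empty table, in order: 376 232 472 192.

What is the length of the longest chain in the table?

Insert 376: h=1, bucket 1 empty → new chain.
Insert 232: h=2, bucket 2 empty → new chain.
Insert 472: h=2, bucket 2 nonempty → append to chain.
Insert 192: h=2, bucket 2 nonempty → append to chain.
Final buckets:
0: -
1: 376
2: 232 -> 472 -> 192
3: -
4: -

3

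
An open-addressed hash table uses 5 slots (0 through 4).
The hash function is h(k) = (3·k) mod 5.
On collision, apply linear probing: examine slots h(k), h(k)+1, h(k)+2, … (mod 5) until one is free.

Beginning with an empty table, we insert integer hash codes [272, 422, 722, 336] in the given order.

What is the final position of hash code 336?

4

272 hashes to 1; slot 1 is free → place at 1.
422 hashes to 1; 1 taken → place at 2.
722 hashes to 1; 1,2 taken → place at 3.
336 hashes to 3; 3 taken → place at 4.
Table: [∅, 272, 422, 722, 336]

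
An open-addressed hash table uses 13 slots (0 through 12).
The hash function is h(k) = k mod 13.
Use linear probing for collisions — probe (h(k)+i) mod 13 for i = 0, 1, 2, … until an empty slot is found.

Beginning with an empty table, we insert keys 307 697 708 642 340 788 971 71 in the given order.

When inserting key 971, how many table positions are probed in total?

3

Insert 307: h=8, slot 8 empty -> index 8.
Insert 697: h=8, slot 8 occupied -> index 9.
Insert 708: h=6, slot 6 empty -> index 6.
Insert 642: h=5, slot 5 empty -> index 5.
Insert 340: h=2, slot 2 empty -> index 2.
Insert 788: h=8, slots 8,9 occupied -> index 10.
Insert 971: h=9, slots 9,10 occupied -> index 11.
Insert 71: h=6, slot 6 occupied -> index 7.
Table: [∅, ∅, 340, ∅, ∅, 642, 708, 71, 307, 697, 788, 971, ∅]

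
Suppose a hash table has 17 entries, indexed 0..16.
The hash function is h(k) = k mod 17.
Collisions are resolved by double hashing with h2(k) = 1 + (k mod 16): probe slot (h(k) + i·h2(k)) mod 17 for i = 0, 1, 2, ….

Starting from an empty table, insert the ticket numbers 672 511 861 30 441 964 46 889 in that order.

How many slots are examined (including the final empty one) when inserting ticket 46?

2

Insert 672: h=9, slot 9 empty → index 9.
Insert 511: h=1, slot 1 empty → index 1.
Insert 861: h=11, slot 11 empty → index 11.
Insert 30: h=13, slot 13 empty → index 13.
Insert 441: h=16, slot 16 empty → index 16.
Insert 964: h=12, slot 12 empty → index 12.
Insert 46: h=12, h2=15, slot 12 occupied → index 10.
Insert 889: h=5, slot 5 empty → index 5.
Table: [—, 511, —, —, —, 889, —, —, —, 672, 46, 861, 964, 30, —, —, 441]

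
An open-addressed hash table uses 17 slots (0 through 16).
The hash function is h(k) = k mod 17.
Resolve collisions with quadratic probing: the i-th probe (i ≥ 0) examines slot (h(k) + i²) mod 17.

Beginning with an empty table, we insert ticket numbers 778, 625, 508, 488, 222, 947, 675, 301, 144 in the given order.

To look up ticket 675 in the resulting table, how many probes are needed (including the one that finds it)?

778: h=13 => slot 13
625: h=13, probe 13,14 => slot 14
508: h=15 => slot 15
488: h=12 => slot 12
222: h=1 => slot 1
947: h=12, probe 12,13,16 => slot 16
675: h=12, probe 12,13,16,4 => slot 4
301: h=12, probe 12,13,16,4,11 => slot 11
144: h=8 => slot 8
Table: [∅, 222, ∅, ∅, 675, ∅, ∅, ∅, 144, ∅, ∅, 301, 488, 778, 625, 508, 947]
Lookup 675: h=12, probe 12,13,16,4 → found at 4.

4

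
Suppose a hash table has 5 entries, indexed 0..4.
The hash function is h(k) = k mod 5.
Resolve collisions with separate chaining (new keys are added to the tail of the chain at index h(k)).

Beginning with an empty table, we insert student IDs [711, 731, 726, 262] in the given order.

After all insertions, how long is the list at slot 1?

711 → bucket 1
731 → bucket 1 (collision)
726 → bucket 1 (collision)
262 → bucket 2
Final buckets:
0: .
1: 711 -> 731 -> 726
2: 262
3: .
4: .

3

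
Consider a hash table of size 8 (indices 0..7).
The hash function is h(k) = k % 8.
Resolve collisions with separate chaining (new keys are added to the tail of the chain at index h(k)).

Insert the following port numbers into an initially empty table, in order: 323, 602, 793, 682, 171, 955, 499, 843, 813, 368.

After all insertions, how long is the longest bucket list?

323 → bucket 3
602 → bucket 2
793 → bucket 1
682 → bucket 2 (collision)
171 → bucket 3 (collision)
955 → bucket 3 (collision)
499 → bucket 3 (collision)
843 → bucket 3 (collision)
813 → bucket 5
368 → bucket 0
Final buckets:
0: 368
1: 793
2: 602 -> 682
3: 323 -> 171 -> 955 -> 499 -> 843
4: _
5: 813
6: _
7: _

5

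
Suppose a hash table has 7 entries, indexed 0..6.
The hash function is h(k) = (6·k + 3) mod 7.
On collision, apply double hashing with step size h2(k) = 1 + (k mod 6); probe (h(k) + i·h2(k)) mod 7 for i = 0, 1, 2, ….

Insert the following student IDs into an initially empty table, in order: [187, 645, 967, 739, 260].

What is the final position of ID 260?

Insert 187: h=5, slot 5 empty => index 5.
Insert 645: h=2, slot 2 empty => index 2.
Insert 967: h=2, h2=2, slot 2 occupied => index 4.
Insert 739: h=6, slot 6 empty => index 6.
Insert 260: h=2, h2=3, slots 2,5 occupied => index 1.
Table: [—, 260, 645, —, 967, 187, 739]

1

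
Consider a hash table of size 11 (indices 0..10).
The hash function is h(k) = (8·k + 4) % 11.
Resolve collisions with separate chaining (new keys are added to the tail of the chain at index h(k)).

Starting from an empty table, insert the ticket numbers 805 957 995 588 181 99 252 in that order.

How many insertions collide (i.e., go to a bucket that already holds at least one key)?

805 → bucket 9
957 → bucket 4
995 → bucket 0
588 → bucket 0 (collision)
181 → bucket 0 (collision)
99 → bucket 4 (collision)
252 → bucket 7
Final buckets:
0: 995 -> 588 -> 181
1: —
2: —
3: —
4: 957 -> 99
5: —
6: —
7: 252
8: —
9: 805
10: —

3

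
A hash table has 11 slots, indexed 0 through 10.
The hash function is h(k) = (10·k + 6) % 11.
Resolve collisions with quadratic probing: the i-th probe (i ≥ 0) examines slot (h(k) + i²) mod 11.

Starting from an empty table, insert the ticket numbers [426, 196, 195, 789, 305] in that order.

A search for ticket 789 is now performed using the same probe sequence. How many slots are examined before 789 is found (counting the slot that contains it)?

3

Insert 426: h=9, slot 9 empty → index 9.
Insert 196: h=8, slot 8 empty → index 8.
Insert 195: h=9, slot 9 occupied → index 10.
Insert 789: h=9, slots 9,10 occupied → index 2.
Insert 305: h=9, slots 9,10,2 occupied → index 7.
Table: [., ., 789, ., ., ., ., 305, 196, 426, 195]
Lookup 789: h=9, probe 9,10,2 → found at 2.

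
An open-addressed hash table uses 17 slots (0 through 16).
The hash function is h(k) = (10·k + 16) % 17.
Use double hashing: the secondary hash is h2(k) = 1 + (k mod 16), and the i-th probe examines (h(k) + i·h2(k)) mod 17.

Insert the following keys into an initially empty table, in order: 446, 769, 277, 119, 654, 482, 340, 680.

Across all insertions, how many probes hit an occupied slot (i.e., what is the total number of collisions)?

Insert 446: h=5, slot 5 empty => index 5.
Insert 769: h=5, h2=2, slot 5 occupied => index 7.
Insert 277: h=15, slot 15 empty => index 15.
Insert 119: h=16, slot 16 empty => index 16.
Insert 654: h=11, slot 11 empty => index 11.
Insert 482: h=8, slot 8 empty => index 8.
Insert 340: h=16, h2=5, slot 16 occupied => index 4.
Insert 680: h=16, h2=9, slots 16,8 occupied => index 0.
Table: [680, —, —, —, 340, 446, —, 769, 482, —, —, 654, —, —, —, 277, 119]

4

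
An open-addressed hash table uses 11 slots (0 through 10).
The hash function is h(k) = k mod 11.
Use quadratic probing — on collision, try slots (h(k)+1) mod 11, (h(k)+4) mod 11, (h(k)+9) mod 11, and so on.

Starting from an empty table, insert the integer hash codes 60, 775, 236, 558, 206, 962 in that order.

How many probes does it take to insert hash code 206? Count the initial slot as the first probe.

3

60 hashes to 5; slot 5 is free → place at 5.
775 hashes to 5; 5 taken → place at 6.
236 hashes to 5; 5,6 taken → place at 9.
558 hashes to 8; slot 8 is free → place at 8.
206 hashes to 8; 8,9 taken → place at 1.
962 hashes to 5; 5,6,9 taken → place at 3.
Table: [_, 206, _, 962, _, 60, 775, _, 558, 236, _]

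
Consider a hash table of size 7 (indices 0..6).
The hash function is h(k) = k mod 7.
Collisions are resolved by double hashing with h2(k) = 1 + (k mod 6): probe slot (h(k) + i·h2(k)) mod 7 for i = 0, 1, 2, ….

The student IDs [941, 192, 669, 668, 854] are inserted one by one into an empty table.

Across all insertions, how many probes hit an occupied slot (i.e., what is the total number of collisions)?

3

941 hashes to 3; slot 3 is free -> place at 3.
192 hashes to 3, h2=1; 3 taken -> place at 4.
669 hashes to 4, h2=4; 4 taken -> place at 1.
668 hashes to 3, h2=3; 3 taken -> place at 6.
854 hashes to 0; slot 0 is free -> place at 0.
Table: [854, 669, —, 941, 192, —, 668]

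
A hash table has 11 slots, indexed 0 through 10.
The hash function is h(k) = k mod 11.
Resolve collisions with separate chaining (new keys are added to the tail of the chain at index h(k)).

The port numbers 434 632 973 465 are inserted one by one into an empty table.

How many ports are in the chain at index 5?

3

434 -> bucket 5
632 -> bucket 5 (collision)
973 -> bucket 5 (collision)
465 -> bucket 3
Final buckets:
0: -
1: -
2: -
3: 465
4: -
5: 434 -> 632 -> 973
6: -
7: -
8: -
9: -
10: -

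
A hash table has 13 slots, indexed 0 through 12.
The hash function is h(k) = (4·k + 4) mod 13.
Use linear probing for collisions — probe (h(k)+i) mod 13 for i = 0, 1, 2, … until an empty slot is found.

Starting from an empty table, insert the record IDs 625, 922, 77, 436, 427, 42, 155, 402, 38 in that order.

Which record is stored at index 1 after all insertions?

625 hashes to 8; slot 8 is free -> place at 8.
922 hashes to 0; slot 0 is free -> place at 0.
77 hashes to 0; 0 taken -> place at 1.
436 hashes to 6; slot 6 is free -> place at 6.
427 hashes to 9; slot 9 is free -> place at 9.
42 hashes to 3; slot 3 is free -> place at 3.
155 hashes to 0; 0,1 taken -> place at 2.
402 hashes to 0; 0,1,2,3 taken -> place at 4.
38 hashes to 0; 0,1,2,3,4 taken -> place at 5.
Table: [922, 77, 155, 42, 402, 38, 436, —, 625, 427, —, —, —]

77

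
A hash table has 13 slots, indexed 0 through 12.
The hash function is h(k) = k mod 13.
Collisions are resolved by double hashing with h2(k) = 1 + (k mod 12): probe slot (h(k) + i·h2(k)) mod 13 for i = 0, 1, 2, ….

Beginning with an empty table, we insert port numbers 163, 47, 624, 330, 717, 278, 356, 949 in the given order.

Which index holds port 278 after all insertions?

11

163 hashes to 7; slot 7 is free => place at 7.
47 hashes to 8; slot 8 is free => place at 8.
624 hashes to 0; slot 0 is free => place at 0.
330 hashes to 5; slot 5 is free => place at 5.
717 hashes to 2; slot 2 is free => place at 2.
278 hashes to 5, h2=3; 5,8 taken => place at 11.
356 hashes to 5, h2=9; 5 taken => place at 1.
949 hashes to 0, h2=2; 0,2 taken => place at 4.
Table: [624, 356, 717, -, 949, 330, -, 163, 47, -, -, 278, -]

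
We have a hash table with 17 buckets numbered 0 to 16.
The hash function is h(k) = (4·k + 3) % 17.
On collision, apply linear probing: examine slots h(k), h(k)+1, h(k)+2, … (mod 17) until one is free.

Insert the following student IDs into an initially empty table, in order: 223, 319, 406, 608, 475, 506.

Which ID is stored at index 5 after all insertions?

608

223: h=11 => slot 11
319: h=4 => slot 4
406: h=12 => slot 12
608: h=4, probe 4,5 => slot 5
475: h=16 => slot 16
506: h=4, probe 4,5,6 => slot 6
Table: [_, _, _, _, 319, 608, 506, _, _, _, _, 223, 406, _, _, _, 475]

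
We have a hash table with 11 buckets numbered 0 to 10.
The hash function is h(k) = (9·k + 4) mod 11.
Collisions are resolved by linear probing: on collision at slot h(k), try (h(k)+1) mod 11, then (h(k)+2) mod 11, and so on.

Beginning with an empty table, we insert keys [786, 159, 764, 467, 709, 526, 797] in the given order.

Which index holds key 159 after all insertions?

786: h=5 → slot 5
159: h=5, probe 5,6 → slot 6
764: h=5, probe 5,6,7 → slot 7
467: h=5, probe 5,6,7,8 → slot 8
709: h=5, probe 5,6,7,8,9 → slot 9
526: h=8, probe 8,9,10 → slot 10
797: h=5, probe 5,6,7,8,9,10,0 → slot 0
Table: [797, _, _, _, _, 786, 159, 764, 467, 709, 526]

6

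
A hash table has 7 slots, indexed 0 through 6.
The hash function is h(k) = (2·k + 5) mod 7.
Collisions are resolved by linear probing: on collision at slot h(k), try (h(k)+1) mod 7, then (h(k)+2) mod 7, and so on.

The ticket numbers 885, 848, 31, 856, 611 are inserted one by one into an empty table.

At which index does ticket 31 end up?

Insert 885: h=4, slot 4 empty → index 4.
Insert 848: h=0, slot 0 empty → index 0.
Insert 31: h=4, slot 4 occupied → index 5.
Insert 856: h=2, slot 2 empty → index 2.
Insert 611: h=2, slot 2 occupied → index 3.
Table: [848, _, 856, 611, 885, 31, _]

5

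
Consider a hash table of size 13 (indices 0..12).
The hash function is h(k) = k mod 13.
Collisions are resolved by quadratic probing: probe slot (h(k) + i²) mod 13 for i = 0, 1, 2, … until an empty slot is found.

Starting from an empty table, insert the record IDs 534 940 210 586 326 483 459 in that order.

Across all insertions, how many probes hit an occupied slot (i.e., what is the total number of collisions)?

534: h=1 => slot 1
940: h=4 => slot 4
210: h=2 => slot 2
586: h=1, probe 1,2,5 => slot 5
326: h=1, probe 1,2,5,10 => slot 10
483: h=2, probe 2,3 => slot 3
459: h=4, probe 4,5,8 => slot 8
Table: [_, 534, 210, 483, 940, 586, _, _, 459, _, 326, _, _]

8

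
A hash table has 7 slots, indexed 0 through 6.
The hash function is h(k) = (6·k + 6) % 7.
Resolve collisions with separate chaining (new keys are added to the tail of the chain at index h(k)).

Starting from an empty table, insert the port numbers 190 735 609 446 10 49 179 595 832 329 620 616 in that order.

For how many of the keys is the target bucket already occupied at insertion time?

6

190 → bucket 5
735 → bucket 6
609 → bucket 6 (collision)
446 → bucket 1
10 → bucket 3
49 → bucket 6 (collision)
179 → bucket 2
595 → bucket 6 (collision)
832 → bucket 0
329 → bucket 6 (collision)
620 → bucket 2 (collision)
616 → bucket 6 (collision)
Final buckets:
0: 832
1: 446
2: 179 -> 620
3: 10
4: _
5: 190
6: 735 -> 609 -> 49 -> 595 -> 329 -> 616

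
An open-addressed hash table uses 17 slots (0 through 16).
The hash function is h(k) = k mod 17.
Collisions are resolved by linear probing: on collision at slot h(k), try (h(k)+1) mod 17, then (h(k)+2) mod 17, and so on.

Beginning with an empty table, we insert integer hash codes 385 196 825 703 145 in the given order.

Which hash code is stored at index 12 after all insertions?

385: h=11 -> slot 11
196: h=9 -> slot 9
825: h=9, probe 9,10 -> slot 10
703: h=6 -> slot 6
145: h=9, probe 9,10,11,12 -> slot 12
Table: [_, _, _, _, _, _, 703, _, _, 196, 825, 385, 145, _, _, _, _]

145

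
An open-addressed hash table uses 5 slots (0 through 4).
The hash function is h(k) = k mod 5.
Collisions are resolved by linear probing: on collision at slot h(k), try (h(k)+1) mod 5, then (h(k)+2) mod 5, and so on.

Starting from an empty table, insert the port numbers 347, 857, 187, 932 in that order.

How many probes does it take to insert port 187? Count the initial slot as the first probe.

3

347: h=2 → slot 2
857: h=2, probe 2,3 → slot 3
187: h=2, probe 2,3,4 → slot 4
932: h=2, probe 2,3,4,0 → slot 0
Table: [932, _, 347, 857, 187]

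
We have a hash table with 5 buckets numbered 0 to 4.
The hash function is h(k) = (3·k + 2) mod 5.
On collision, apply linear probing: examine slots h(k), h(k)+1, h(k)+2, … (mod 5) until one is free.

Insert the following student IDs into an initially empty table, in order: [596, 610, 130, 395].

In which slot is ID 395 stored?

596: h=0 -> slot 0
610: h=2 -> slot 2
130: h=2, probe 2,3 -> slot 3
395: h=2, probe 2,3,4 -> slot 4
Table: [596, ., 610, 130, 395]

4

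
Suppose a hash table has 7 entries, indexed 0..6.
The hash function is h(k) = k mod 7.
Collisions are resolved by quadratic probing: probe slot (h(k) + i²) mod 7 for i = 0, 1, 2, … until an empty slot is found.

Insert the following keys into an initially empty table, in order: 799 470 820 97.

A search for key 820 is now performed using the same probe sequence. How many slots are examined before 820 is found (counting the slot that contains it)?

Insert 799: h=1, slot 1 empty => index 1.
Insert 470: h=1, slot 1 occupied => index 2.
Insert 820: h=1, slots 1,2 occupied => index 5.
Insert 97: h=6, slot 6 empty => index 6.
Table: [∅, 799, 470, ∅, ∅, 820, 97]
Lookup 820: h=1, probe 1,2,5 → found at 5.

3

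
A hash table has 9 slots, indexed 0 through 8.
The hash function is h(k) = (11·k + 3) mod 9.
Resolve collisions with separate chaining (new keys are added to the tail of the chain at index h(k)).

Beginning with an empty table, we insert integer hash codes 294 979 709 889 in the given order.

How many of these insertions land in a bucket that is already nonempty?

294 -> bucket 6
979 -> bucket 8
709 -> bucket 8 (collision)
889 -> bucket 8 (collision)
Final buckets:
0: _
1: _
2: _
3: _
4: _
5: _
6: 294
7: _
8: 979 -> 709 -> 889

2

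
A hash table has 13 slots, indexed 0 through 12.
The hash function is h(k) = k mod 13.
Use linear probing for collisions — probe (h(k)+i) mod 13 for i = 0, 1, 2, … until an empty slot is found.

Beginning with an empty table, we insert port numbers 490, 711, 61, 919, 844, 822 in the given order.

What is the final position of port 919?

12

490: h=9 → slot 9
711: h=9, probe 9,10 → slot 10
61: h=9, probe 9,10,11 → slot 11
919: h=9, probe 9,10,11,12 → slot 12
844: h=12, probe 12,0 → slot 0
822: h=3 → slot 3
Table: [844, ., ., 822, ., ., ., ., ., 490, 711, 61, 919]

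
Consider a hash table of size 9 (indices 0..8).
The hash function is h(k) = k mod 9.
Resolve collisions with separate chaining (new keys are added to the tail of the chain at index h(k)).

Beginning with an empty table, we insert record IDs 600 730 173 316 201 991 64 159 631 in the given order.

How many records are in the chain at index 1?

Insert 600: h=6, bucket 6 empty -> new chain.
Insert 730: h=1, bucket 1 empty -> new chain.
Insert 173: h=2, bucket 2 empty -> new chain.
Insert 316: h=1, bucket 1 nonempty -> append to chain.
Insert 201: h=3, bucket 3 empty -> new chain.
Insert 991: h=1, bucket 1 nonempty -> append to chain.
Insert 64: h=1, bucket 1 nonempty -> append to chain.
Insert 159: h=6, bucket 6 nonempty -> append to chain.
Insert 631: h=1, bucket 1 nonempty -> append to chain.
Final buckets:
0: _
1: 730 -> 316 -> 991 -> 64 -> 631
2: 173
3: 201
4: _
5: _
6: 600 -> 159
7: _
8: _

5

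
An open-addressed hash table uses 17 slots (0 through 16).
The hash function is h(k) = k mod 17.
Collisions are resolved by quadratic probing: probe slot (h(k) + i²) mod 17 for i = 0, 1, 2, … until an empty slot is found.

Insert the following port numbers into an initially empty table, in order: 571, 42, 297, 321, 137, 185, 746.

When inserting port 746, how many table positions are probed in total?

3

571: h=10 → slot 10
42: h=8 → slot 8
297: h=8, probe 8,9 → slot 9
321: h=15 → slot 15
137: h=1 → slot 1
185: h=15, probe 15,16 → slot 16
746: h=15, probe 15,16,2 → slot 2
Table: [., 137, 746, ., ., ., ., ., 42, 297, 571, ., ., ., ., 321, 185]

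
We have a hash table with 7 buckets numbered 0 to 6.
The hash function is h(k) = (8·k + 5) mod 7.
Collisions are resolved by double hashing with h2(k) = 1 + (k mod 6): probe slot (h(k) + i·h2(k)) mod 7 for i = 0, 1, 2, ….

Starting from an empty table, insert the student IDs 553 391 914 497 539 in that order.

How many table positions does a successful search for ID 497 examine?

3

Insert 553: h=5, slot 5 empty => index 5.
Insert 391: h=4, slot 4 empty => index 4.
Insert 914: h=2, slot 2 empty => index 2.
Insert 497: h=5, h2=6, slots 5,4 occupied => index 3.
Insert 539: h=5, h2=6, slots 5,4,3,2 occupied => index 1.
Table: [—, 539, 914, 497, 391, 553, —]
Lookup 497: h=5, h2=6, probe 5,4,3 → found at 3.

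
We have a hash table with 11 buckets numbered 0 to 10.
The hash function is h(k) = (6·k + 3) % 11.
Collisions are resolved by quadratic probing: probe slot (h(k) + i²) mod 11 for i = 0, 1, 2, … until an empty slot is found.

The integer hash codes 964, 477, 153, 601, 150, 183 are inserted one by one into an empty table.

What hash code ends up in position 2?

Insert 964: h=1, slot 1 empty => index 1.
Insert 477: h=5, slot 5 empty => index 5.
Insert 153: h=8, slot 8 empty => index 8.
Insert 601: h=1, slot 1 occupied => index 2.
Insert 150: h=1, slots 1,2,5 occupied => index 10.
Insert 183: h=1, slots 1,2,5,10 occupied => index 6.
Table: [_, 964, 601, _, _, 477, 183, _, 153, _, 150]

601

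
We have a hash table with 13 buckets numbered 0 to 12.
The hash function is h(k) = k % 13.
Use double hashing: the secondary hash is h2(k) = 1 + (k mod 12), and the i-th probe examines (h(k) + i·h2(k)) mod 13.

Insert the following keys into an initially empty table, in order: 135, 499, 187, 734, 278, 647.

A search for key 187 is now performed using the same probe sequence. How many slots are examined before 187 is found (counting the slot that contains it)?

3

135 hashes to 5; slot 5 is free → place at 5.
499 hashes to 5, h2=8; 5 taken → place at 0.
187 hashes to 5, h2=8; 5,0 taken → place at 8.
734 hashes to 6; slot 6 is free → place at 6.
278 hashes to 5, h2=3; 5,8 taken → place at 11.
647 hashes to 10; slot 10 is free → place at 10.
Table: [499, ∅, ∅, ∅, ∅, 135, 734, ∅, 187, ∅, 647, 278, ∅]
Lookup 187: h=5, h2=8, probe 5,0,8 → found at 8.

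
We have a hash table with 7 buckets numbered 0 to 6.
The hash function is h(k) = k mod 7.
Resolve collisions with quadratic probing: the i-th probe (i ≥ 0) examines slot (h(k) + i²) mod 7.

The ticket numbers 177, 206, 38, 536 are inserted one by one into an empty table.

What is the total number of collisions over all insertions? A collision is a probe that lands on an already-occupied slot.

177 hashes to 2; slot 2 is free -> place at 2.
206 hashes to 3; slot 3 is free -> place at 3.
38 hashes to 3; 3 taken -> place at 4.
536 hashes to 4; 4 taken -> place at 5.
Table: [_, _, 177, 206, 38, 536, _]

2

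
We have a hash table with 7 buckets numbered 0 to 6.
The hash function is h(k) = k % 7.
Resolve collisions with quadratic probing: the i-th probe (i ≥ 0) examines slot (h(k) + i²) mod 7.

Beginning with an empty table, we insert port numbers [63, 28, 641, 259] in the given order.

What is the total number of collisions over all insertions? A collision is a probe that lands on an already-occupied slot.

Insert 63: h=0, slot 0 empty → index 0.
Insert 28: h=0, slot 0 occupied → index 1.
Insert 641: h=4, slot 4 empty → index 4.
Insert 259: h=0, slots 0,1,4 occupied → index 2.
Table: [63, 28, 259, —, 641, —, —]

4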